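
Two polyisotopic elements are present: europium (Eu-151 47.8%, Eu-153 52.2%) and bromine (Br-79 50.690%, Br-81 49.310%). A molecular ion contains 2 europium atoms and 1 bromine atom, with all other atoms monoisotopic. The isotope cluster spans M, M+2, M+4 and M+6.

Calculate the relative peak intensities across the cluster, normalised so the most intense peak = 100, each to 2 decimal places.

Europium pattern (n=2): 0.228484 : 0.499032 : 0.272484
Bromine pattern (n=1): 0.5069 : 0.4931
Convolve the two distributions (both contribute in 2-u steps):
  M: 0.228484×0.5069 = 0.115819
  M+2: 0.228484×0.4931 + 0.499032×0.5069 = 0.365625
  M+4: 0.499032×0.4931 + 0.272484×0.5069 = 0.384195
  M+6: 0.272484×0.4931 = 0.134362
Scale to base peak (0.384195) = 100: 30.15 : 95.17 : 100.00 : 34.97

30.15 : 95.17 : 100.00 : 34.97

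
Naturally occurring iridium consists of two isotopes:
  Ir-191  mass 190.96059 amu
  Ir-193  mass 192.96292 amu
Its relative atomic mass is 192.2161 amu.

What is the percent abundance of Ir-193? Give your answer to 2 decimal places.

62.70%

Let x be the fractional abundance of Ir-191; then Ir-193 has abundance 1 − x.
190.96059·x + 192.96292·(1 − x) = 192.2161
(190.96059 − 192.96292)·x = 192.2161 − 192.96292
x = -0.74682 / -2.00233 = 0.37298 → 37.30% Ir-191, 62.70% Ir-193.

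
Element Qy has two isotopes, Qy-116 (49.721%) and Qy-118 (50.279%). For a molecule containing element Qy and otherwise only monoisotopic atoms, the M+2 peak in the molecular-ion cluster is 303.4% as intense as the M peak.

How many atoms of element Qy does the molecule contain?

3

For n independent Qy atoms, I(M+2)/I(M) = n · (abundance Qy-118) / (abundance Qy-116) = n · 0.50279/0.49721.
n = 3.034 × 0.49721/0.50279 = 3.00 ≈ 3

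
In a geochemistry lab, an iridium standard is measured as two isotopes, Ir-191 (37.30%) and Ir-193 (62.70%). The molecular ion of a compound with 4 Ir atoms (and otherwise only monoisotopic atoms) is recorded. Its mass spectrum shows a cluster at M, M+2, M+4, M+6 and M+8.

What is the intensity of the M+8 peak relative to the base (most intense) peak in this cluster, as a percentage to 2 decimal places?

(0.3730 + 0.6270)^4 gives M 0.0194, M+2 0.1302, M+4 0.3282, M+6 0.3678, M+8 0.1546; the largest is M+6.
P(M+6) = C(4,3) × 0.3730^1 × 0.6270^3 = 4 × 0.3730 × 0.24649188 = 0.367766 (base)
P(M+8) = C(4,4) × 0.3730^0 × 0.6270^4 = 1 × 1.0000 × 0.15455041 = 0.154550
Relative intensity = 0.154550 / 0.367766 × 100 = 42.02

42.02%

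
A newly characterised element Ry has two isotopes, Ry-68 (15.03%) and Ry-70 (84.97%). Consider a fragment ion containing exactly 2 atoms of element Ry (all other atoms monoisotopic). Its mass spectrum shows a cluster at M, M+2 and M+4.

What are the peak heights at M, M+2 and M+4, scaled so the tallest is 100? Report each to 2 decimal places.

Each Ry atom is independently Ry-68 (p = 0.1503) or Ry-70 (q = 0.8497); the cluster is the binomial expansion (p + q)^2.
P(M) = 0.1503^2 = 0.022590
P(M+2) = 2 × 0.1503^1 × 0.8497^1 = 0.255420
P(M+4) = 0.8497^2 = 0.721990
The M+4 peak is largest (0.721990); scaling to 100 gives 3.13 : 35.38 : 100.00.

3.13 : 35.38 : 100.00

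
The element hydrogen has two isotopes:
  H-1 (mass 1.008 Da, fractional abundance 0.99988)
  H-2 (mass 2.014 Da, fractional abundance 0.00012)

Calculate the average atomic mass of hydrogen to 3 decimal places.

The abundance-weighted mean is 0.99988 × 1.008 + 0.00012 × 2.014
= 1.0079 + 0.0002 = 1.0081 Da

1.008 Da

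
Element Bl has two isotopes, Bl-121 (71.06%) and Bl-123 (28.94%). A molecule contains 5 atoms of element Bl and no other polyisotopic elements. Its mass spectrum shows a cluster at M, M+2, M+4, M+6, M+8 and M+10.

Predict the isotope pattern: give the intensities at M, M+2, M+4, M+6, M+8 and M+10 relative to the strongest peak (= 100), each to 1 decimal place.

49.1 : 100.0 : 81.5 : 33.2 : 6.8 : 0.6

Each Bl atom is independently Bl-121 (p = 0.7106) or Bl-123 (q = 0.2894); the cluster is the binomial expansion (p + q)^5.
P(M) = 0.7106^5 = 0.181187
P(M+2) = 5 × 0.7106^4 × 0.2894^1 = 0.368952
P(M+4) = 10 × 0.7106^3 × 0.2894^2 = 0.300520
P(M+6) = 10 × 0.7106^2 × 0.2894^3 = 0.122390
P(M+8) = 5 × 0.7106^1 × 0.2894^4 = 0.024922
P(M+10) = 0.2894^5 = 0.002030
The M+2 peak is largest (0.368952); scaling to 100 gives 49.1 : 100.0 : 81.5 : 33.2 : 6.8 : 0.6.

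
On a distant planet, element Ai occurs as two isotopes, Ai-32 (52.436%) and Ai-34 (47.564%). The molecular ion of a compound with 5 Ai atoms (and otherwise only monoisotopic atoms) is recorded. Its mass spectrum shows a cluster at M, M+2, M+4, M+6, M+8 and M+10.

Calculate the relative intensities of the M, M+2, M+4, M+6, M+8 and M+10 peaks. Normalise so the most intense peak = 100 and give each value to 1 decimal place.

12.2 : 55.1 : 100.0 : 90.7 : 41.1 : 7.5

Expanding (0.52436 + 0.47564)^5:
P(M) = 0.52436^5 = 0.039641
P(M+2) = 5 × 0.52436^4 × 0.47564^1 = 0.179790
P(M+4) = 10 × 0.52436^3 × 0.47564^2 = 0.326171
P(M+6) = 10 × 0.52436^2 × 0.47564^3 = 0.295865
P(M+8) = 5 × 0.52436^1 × 0.47564^4 = 0.134188
P(M+10) = 0.47564^5 = 0.024344
The M+4 peak is largest (0.326171); scaling to 100 gives 12.2 : 55.1 : 100.0 : 90.7 : 41.1 : 7.5.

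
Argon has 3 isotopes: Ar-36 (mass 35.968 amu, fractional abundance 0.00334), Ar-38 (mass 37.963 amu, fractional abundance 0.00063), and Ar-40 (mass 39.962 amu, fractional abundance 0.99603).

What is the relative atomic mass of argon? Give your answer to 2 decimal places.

39.95 amu

Ar = Σ fᵢ·mᵢ = 0.00334 × 35.968 + 0.00063 × 37.963 + 0.99603 × 39.962
= 0.1201 + 0.0239 + 39.8034 = 39.9474 amu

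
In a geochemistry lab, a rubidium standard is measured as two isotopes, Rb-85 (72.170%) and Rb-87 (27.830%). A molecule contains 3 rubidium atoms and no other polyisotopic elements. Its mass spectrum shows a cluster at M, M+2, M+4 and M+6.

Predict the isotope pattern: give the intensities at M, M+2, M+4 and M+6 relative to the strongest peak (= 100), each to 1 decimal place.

Each Rb atom is independently Rb-85 (p = 0.72170) or Rb-87 (q = 0.27830); the cluster is the binomial expansion (p + q)^3.
P(M) = 0.72170^3 = 0.375898
P(M+2) = 3 × 0.72170^2 × 0.27830^1 = 0.434858
P(M+4) = 3 × 0.72170^1 × 0.27830^2 = 0.167689
P(M+6) = 0.27830^3 = 0.021555
The M+2 peak is largest (0.434858); scaling to 100 gives 86.4 : 100.0 : 38.6 : 5.0.

86.4 : 100.0 : 38.6 : 5.0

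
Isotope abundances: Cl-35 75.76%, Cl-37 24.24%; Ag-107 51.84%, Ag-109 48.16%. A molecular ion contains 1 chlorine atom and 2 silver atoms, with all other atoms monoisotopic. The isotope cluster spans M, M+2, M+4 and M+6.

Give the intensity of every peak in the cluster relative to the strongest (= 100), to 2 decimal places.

45.91 : 100.00 : 66.92 : 12.68

Chlorine pattern (n=1): 0.7576 : 0.2424
Silver pattern (n=2): 0.26873856 : 0.49932288 : 0.23193856
Convolve the two distributions (both contribute in 2-u steps):
  M: 0.7576×0.26873856 = 0.203596
  M+2: 0.7576×0.49932288 + 0.2424×0.26873856 = 0.443429
  M+4: 0.7576×0.23193856 + 0.2424×0.49932288 = 0.296753
  M+6: 0.2424×0.23193856 = 0.056222
Scale to base peak (0.443429) = 100: 45.91 : 100.00 : 66.92 : 12.68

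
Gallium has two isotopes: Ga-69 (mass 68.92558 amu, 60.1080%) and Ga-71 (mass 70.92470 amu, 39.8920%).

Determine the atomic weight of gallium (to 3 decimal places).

Weight each isotope mass by its fractional abundance: 0.601080 × 68.92558 + 0.398920 × 70.92470
= 41.429788 + 28.293281 = 69.723069 amu

69.723 amu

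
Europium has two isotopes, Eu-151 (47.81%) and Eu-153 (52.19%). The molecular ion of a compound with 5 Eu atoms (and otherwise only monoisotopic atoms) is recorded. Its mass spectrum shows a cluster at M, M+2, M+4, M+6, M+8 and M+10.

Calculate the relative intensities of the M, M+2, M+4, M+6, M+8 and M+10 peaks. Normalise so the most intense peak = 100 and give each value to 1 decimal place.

7.7 : 42.0 : 91.6 : 100.0 : 54.6 : 11.9

Expanding (0.4781 + 0.5219)^5:
P(M) = 0.4781^5 = 0.024980
P(M+2) = 5 × 0.4781^4 × 0.5219^1 = 0.136343
P(M+4) = 10 × 0.4781^3 × 0.5219^2 = 0.297667
P(M+6) = 10 × 0.4781^2 × 0.5219^3 = 0.324937
P(M+8) = 5 × 0.4781^1 × 0.5219^4 = 0.177353
P(M+10) = 0.5219^5 = 0.038720
The M+6 peak is largest (0.324937); scaling to 100 gives 7.7 : 42.0 : 91.6 : 100.0 : 54.6 : 11.9.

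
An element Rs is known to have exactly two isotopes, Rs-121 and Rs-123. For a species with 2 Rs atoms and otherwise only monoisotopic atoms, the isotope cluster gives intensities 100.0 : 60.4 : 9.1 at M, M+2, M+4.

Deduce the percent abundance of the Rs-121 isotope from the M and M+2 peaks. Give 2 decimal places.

Write p for the Rs-121 fraction. I(M+2)/I(M) = [C(2,1)·p^1·(1−p)] / p^2 = 2·(1−p)/p = 60.4/100.0 = 0.6040
(1−p)/p = 0.6040/2 = 0.3020  ⇒  p = 1/(1 + 0.3020) = 0.7680
Rs-121: 76.80%, Rs-123: 23.20%.

76.80%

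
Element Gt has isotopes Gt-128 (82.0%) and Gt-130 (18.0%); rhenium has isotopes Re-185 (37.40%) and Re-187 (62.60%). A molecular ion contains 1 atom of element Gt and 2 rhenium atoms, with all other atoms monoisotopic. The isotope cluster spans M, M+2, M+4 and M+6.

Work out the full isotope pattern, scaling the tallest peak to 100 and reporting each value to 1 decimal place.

Element Gt pattern (n=1): 0.8200 : 0.1800
Rhenium pattern (n=2): 0.139876 : 0.468248 : 0.391876
Convolve the two distributions (both contribute in 2-u steps):
  M: 0.8200×0.139876 = 0.114698
  M+2: 0.8200×0.468248 + 0.1800×0.139876 = 0.409141
  M+4: 0.8200×0.391876 + 0.1800×0.468248 = 0.405623
  M+6: 0.1800×0.391876 = 0.070538
Scale to base peak (0.409141) = 100: 28.0 : 100.0 : 99.1 : 17.2

28.0 : 100.0 : 99.1 : 17.2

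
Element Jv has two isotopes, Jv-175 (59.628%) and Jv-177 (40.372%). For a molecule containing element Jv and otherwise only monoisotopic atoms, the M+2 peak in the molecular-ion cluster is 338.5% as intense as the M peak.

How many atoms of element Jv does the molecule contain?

5

With n Jv atoms, P(M+2)/P(M) = C(n,1)·p^(n−1)q / p^n = n·q/p = n · 0.40372/0.59628.
n = 3.385 × 0.59628/0.40372 = 5.00 ≈ 5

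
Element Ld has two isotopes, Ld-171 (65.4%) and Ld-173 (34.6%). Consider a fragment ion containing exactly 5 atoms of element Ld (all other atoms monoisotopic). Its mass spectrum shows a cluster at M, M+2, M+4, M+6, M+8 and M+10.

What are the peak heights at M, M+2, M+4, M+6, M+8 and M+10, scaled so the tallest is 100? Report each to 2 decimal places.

Each Ld atom is independently Ld-171 (p = 0.654) or Ld-173 (q = 0.346); the cluster is the binomial expansion (p + q)^5.
P(M) = 0.654^5 = 0.119643
P(M+2) = 5 × 0.654^4 × 0.346^1 = 0.316488
P(M+4) = 10 × 0.654^3 × 0.346^2 = 0.334877
P(M+6) = 10 × 0.654^2 × 0.346^3 = 0.177167
P(M+8) = 5 × 0.654^1 × 0.346^4 = 0.046865
P(M+10) = 0.346^5 = 0.004959
The M+4 peak is largest (0.334877); scaling to 100 gives 35.73 : 94.51 : 100.00 : 52.91 : 13.99 : 1.48.

35.73 : 94.51 : 100.00 : 52.91 : 13.99 : 1.48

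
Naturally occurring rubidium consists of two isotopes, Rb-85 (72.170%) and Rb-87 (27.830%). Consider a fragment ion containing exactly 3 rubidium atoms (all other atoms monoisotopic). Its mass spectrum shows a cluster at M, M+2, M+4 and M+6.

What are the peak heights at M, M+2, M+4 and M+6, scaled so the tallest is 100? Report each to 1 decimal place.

86.4 : 100.0 : 38.6 : 5.0

Expanding (0.72170 + 0.27830)^3:
P(M) = 0.72170^3 = 0.375898
P(M+2) = 3 × 0.72170^2 × 0.27830^1 = 0.434858
P(M+4) = 3 × 0.72170^1 × 0.27830^2 = 0.167689
P(M+6) = 0.27830^3 = 0.021555
The M+2 peak is largest (0.434858); scaling to 100 gives 86.4 : 100.0 : 38.6 : 5.0.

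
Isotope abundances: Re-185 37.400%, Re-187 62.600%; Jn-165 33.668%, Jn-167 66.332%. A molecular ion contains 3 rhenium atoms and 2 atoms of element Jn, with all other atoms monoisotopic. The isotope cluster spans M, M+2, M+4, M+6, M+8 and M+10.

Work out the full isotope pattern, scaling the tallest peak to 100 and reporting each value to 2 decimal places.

Rhenium pattern (n=3): 0.05231362 : 0.26268713 : 0.43968487 : 0.24531438
Element Jn pattern (n=2): 0.11335342 : 0.44665316 : 0.43999342
Convolve the two distributions (both contribute in 2-u steps):
  M: 0.05231362×0.11335342 = 0.005930
  M+2: 0.05231362×0.44665316 + 0.26268713×0.11335342 = 0.053143
  M+4: 0.05231362×0.43999342 + 0.26268713×0.44665316 + 0.43968487×0.11335342 = 0.190187
  M+6: 0.26268713×0.43999342 + 0.43968487×0.44665316 + 0.24531438×0.11335342 = 0.339774
  M+8: 0.43968487×0.43999342 + 0.24531438×0.44665316 = 0.303029
  M+10: 0.24531438×0.43999342 = 0.107937
Scale to base peak (0.339774) = 100: 1.75 : 15.64 : 55.97 : 100.00 : 89.19 : 31.77

1.75 : 15.64 : 55.97 : 100.00 : 89.19 : 31.77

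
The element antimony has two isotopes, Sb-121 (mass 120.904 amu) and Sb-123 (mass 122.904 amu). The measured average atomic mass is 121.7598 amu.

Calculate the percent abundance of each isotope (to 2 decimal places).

Sb-121: 57.21%, Sb-123: 42.79%

Let x be the fractional abundance of Sb-121; then Sb-123 has abundance 1 − x.
120.904·x + 122.904·(1 − x) = 121.7598
(120.904 − 122.904)·x = 121.7598 − 122.904
x = -1.1442 / -2.000 = 0.57210 → 57.21% Sb-121, 42.79% Sb-123.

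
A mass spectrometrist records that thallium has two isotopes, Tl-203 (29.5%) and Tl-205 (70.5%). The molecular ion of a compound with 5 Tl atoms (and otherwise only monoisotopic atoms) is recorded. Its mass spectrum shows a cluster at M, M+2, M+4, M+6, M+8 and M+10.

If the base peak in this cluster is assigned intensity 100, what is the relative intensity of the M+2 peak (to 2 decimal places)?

7.33

Term probabilities: M 0.0022, M+2 0.0267, M+4 0.1276, M+6 0.3049, M+8 0.3644, M+10 0.1742. Base peak = M+8.
P(M+8) = C(5,4) × 0.295^1 × 0.705^4 = 5 × 0.2950 × 0.24703385 = 0.364375 (base)
P(M+2) = C(5,1) × 0.295^4 × 0.705^1 = 5 × 0.00757335 × 0.7050 = 0.026696
Relative intensity = 0.026696 / 0.364375 × 100 = 7.33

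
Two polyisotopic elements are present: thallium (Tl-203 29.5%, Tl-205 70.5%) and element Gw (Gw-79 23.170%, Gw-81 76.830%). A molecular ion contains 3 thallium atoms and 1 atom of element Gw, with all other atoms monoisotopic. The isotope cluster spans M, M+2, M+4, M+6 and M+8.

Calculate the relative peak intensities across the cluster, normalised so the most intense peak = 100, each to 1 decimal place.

Thallium pattern (n=3): 0.02567237 : 0.18405787 : 0.43986713 : 0.35040263
Element Gw pattern (n=1): 0.2317 : 0.7683
Convolve the two distributions (both contribute in 2-u steps):
  M: 0.02567237×0.2317 = 0.005948
  M+2: 0.02567237×0.7683 + 0.18405787×0.2317 = 0.062370
  M+4: 0.18405787×0.7683 + 0.43986713×0.2317 = 0.243329
  M+6: 0.43986713×0.7683 + 0.35040263×0.2317 = 0.419138
  M+8: 0.35040263×0.7683 = 0.269214
Scale to base peak (0.419138) = 100: 1.4 : 14.9 : 58.1 : 100.0 : 64.2

1.4 : 14.9 : 58.1 : 100.0 : 64.2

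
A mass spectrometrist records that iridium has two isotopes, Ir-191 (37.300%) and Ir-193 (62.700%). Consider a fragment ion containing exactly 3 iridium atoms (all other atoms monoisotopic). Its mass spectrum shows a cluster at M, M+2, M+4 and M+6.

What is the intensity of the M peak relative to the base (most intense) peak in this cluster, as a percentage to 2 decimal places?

Binomial terms of (0.37300 + 0.62700)^3: M 0.0519, M+2 0.2617, M+4 0.4399, M+6 0.2465 → M+4 is the base peak.
P(M+4) = C(3,2) × 0.37300^1 × 0.62700^2 = 3 × 0.3730 × 0.393129 = 0.439911 (base)
P(M) = C(3,0) × 0.37300^3 × 0.62700^0 = 1 × 0.05189512 × 1.0000 = 0.051895
Relative intensity = 0.051895 / 0.439911 × 100 = 11.80

11.80%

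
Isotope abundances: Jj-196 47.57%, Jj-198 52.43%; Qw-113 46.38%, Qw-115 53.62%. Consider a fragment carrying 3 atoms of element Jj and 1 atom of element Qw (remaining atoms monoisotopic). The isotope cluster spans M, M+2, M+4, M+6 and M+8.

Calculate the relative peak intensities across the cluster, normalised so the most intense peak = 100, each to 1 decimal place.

Element Jj pattern (n=3): 0.10764639 : 0.35593231 : 0.39229622 : 0.14412508
Element Qw pattern (n=1): 0.4638 : 0.5362
Convolve the two distributions (both contribute in 2-u steps):
  M: 0.10764639×0.4638 = 0.049926
  M+2: 0.10764639×0.5362 + 0.35593231×0.4638 = 0.222801
  M+4: 0.35593231×0.5362 + 0.39229622×0.4638 = 0.372798
  M+6: 0.39229622×0.5362 + 0.14412508×0.4638 = 0.277194
  M+8: 0.14412508×0.5362 = 0.077280
Scale to base peak (0.372798) = 100: 13.4 : 59.8 : 100.0 : 74.4 : 20.7

13.4 : 59.8 : 100.0 : 74.4 : 20.7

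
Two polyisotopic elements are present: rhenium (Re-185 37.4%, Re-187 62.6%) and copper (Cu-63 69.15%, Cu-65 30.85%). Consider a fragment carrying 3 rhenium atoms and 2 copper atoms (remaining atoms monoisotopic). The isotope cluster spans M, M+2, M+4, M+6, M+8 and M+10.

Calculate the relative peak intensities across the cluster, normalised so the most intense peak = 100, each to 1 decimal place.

7.6 : 44.8 : 99.2 : 100.0 : 44.4 : 7.1

Rhenium pattern (n=3): 0.05231362 : 0.26268713 : 0.43968487 : 0.24531438
Copper pattern (n=2): 0.47817225 : 0.4266555 : 0.09517225
Convolve the two distributions (both contribute in 2-u steps):
  M: 0.05231362×0.47817225 = 0.025015
  M+2: 0.05231362×0.4266555 + 0.26268713×0.47817225 = 0.147930
  M+4: 0.05231362×0.09517225 + 0.26268713×0.4266555 + 0.43968487×0.47817225 = 0.327301
  M+6: 0.26268713×0.09517225 + 0.43968487×0.4266555 + 0.24531438×0.47817225 = 0.329897
  M+8: 0.43968487×0.09517225 + 0.24531438×0.4266555 = 0.146511
  M+10: 0.24531438×0.09517225 = 0.023347
Scale to base peak (0.329897) = 100: 7.6 : 44.8 : 99.2 : 100.0 : 44.4 : 7.1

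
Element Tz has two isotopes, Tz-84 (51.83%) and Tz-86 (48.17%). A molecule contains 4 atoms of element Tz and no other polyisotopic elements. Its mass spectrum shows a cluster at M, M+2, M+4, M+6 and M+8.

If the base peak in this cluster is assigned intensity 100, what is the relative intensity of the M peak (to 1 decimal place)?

19.3

Term probabilities: M 0.0722, M+2 0.2683, M+4 0.3740, M+6 0.2317, M+8 0.0538. Base peak = M+4.
P(M+4) = C(4,2) × 0.5183^2 × 0.4817^2 = 6 × 0.26863489 × 0.23203489 = 0.373996 (base)
P(M) = C(4,0) × 0.5183^4 × 0.4817^0 = 1 × 0.0721647 × 1.0000 = 0.072165
Relative intensity = 0.072165 / 0.373996 × 100 = 19.3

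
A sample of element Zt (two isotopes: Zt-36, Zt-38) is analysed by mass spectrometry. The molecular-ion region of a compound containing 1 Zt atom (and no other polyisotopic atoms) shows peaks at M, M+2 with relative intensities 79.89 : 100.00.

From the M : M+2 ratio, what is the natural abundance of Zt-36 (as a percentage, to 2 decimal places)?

Let p = fractional abundance of Zt-36. I(M+2)/I(M) = [C(1,1)·p^0·(1−p)] / p^1 = 1·(1−p)/p = 100.00/79.89 = 1.2517
(1−p)/p = 1.2517/1 = 1.2517  ⇒  p = 1/(1 + 1.2517) = 0.4441
Zt-36: 44.41%, Zt-38: 55.59%.

44.41%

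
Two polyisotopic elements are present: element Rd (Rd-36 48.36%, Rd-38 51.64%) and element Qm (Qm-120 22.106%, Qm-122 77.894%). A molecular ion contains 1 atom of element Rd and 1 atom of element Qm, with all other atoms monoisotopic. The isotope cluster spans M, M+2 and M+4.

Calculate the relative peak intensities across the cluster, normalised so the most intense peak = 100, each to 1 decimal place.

21.8 : 100.0 : 81.9

Element Rd pattern (n=1): 0.4836 : 0.5164
Element Qm pattern (n=1): 0.22106 : 0.77894
Convolve the two distributions (both contribute in 2-u steps):
  M: 0.4836×0.22106 = 0.106905
  M+2: 0.4836×0.77894 + 0.5164×0.22106 = 0.490851
  M+4: 0.5164×0.77894 = 0.402245
Scale to base peak (0.490851) = 100: 21.8 : 100.0 : 81.9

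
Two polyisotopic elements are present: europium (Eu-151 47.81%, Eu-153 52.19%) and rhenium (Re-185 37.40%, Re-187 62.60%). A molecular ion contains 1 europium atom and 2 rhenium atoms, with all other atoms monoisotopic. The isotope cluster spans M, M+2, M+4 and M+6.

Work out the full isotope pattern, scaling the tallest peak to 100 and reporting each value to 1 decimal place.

15.5 : 68.8 : 100.0 : 47.4

Europium pattern (n=1): 0.4781 : 0.5219
Rhenium pattern (n=2): 0.139876 : 0.468248 : 0.391876
Convolve the two distributions (both contribute in 2-u steps):
  M: 0.4781×0.139876 = 0.066875
  M+2: 0.4781×0.468248 + 0.5219×0.139876 = 0.296871
  M+4: 0.4781×0.391876 + 0.5219×0.468248 = 0.431735
  M+6: 0.5219×0.391876 = 0.204520
Scale to base peak (0.431735) = 100: 15.5 : 68.8 : 100.0 : 47.4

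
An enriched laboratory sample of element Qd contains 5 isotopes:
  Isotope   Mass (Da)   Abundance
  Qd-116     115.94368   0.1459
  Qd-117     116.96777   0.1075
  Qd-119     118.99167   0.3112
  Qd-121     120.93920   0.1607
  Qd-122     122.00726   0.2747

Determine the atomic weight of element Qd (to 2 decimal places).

119.47 Da

Average mass = Σ (abundance × isotope mass) = 0.1459 × 115.94368 + 0.1075 × 116.96777 + 0.3112 × 118.99167 + 0.1607 × 120.93920 + 0.2747 × 122.00726
= 16.916183 + 12.574035 + 37.030208 + 19.434929 + 33.515394 = 119.470749 Da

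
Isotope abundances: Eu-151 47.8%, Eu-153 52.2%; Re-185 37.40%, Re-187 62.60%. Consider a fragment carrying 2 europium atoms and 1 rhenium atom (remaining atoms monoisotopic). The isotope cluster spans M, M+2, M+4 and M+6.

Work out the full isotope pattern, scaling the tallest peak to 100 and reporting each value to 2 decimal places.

Europium pattern (n=2): 0.228484 : 0.499032 : 0.272484
Rhenium pattern (n=1): 0.3740 : 0.6260
Convolve the two distributions (both contribute in 2-u steps):
  M: 0.228484×0.3740 = 0.085453
  M+2: 0.228484×0.6260 + 0.499032×0.3740 = 0.329669
  M+4: 0.499032×0.6260 + 0.272484×0.3740 = 0.414303
  M+6: 0.272484×0.6260 = 0.170575
Scale to base peak (0.414303) = 100: 20.63 : 79.57 : 100.00 : 41.17

20.63 : 79.57 : 100.00 : 41.17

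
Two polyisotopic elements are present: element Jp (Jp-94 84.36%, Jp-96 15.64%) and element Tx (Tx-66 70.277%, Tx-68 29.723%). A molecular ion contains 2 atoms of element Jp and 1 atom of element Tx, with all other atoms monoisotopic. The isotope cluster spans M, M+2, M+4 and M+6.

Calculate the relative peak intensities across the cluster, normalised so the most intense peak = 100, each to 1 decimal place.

100.0 : 79.4 : 19.1 : 1.5

Element Jp pattern (n=2): 0.71166096 : 0.26387808 : 0.02446096
Element Tx pattern (n=1): 0.70277 : 0.29723
Convolve the two distributions (both contribute in 2-u steps):
  M: 0.71166096×0.70277 = 0.500134
  M+2: 0.71166096×0.29723 + 0.26387808×0.70277 = 0.396973
  M+4: 0.26387808×0.29723 + 0.02446096×0.70277 = 0.095623
  M+6: 0.02446096×0.29723 = 0.007271
Scale to base peak (0.500134) = 100: 100.0 : 79.4 : 19.1 : 1.5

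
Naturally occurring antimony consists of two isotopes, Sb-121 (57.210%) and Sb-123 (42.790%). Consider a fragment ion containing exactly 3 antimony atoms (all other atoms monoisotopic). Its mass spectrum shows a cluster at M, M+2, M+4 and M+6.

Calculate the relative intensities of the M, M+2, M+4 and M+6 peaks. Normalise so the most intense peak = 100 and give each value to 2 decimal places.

44.57 : 100.00 : 74.79 : 18.65

Expanding (0.57210 + 0.42790)^3:
P(M) = 0.57210^3 = 0.187247
P(M+2) = 3 × 0.57210^2 × 0.42790^1 = 0.420153
P(M+4) = 3 × 0.57210^1 × 0.42790^2 = 0.314252
P(M+6) = 0.42790^3 = 0.078348
The M+2 peak is largest (0.420153); scaling to 100 gives 44.57 : 100.00 : 74.79 : 18.65.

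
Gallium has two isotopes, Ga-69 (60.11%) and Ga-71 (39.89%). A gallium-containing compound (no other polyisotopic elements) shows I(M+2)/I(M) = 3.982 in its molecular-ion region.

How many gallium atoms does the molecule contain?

With n Ga atoms, P(M+2)/P(M) = C(n,1)·p^(n−1)q / p^n = n·q/p = n · 0.3989/0.6011.
n = 3.982 × 0.6011/0.3989 = 6.00 ≈ 6

6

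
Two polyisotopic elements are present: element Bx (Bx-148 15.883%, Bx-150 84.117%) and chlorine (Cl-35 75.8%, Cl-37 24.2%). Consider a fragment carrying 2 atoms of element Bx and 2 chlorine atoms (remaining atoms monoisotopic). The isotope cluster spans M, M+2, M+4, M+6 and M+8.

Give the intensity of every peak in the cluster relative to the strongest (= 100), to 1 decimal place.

2.9 : 32.2 : 100.0 : 54.4 : 8.2

Element Bx pattern (n=2): 0.02522697 : 0.26720606 : 0.70756697
Chlorine pattern (n=2): 0.574564 : 0.366872 : 0.058564
Convolve the two distributions (both contribute in 2-u steps):
  M: 0.02522697×0.574564 = 0.014495
  M+2: 0.02522697×0.366872 + 0.26720606×0.574564 = 0.162782
  M+4: 0.02522697×0.058564 + 0.26720606×0.366872 + 0.70756697×0.574564 = 0.506050
  M+6: 0.26720606×0.058564 + 0.70756697×0.366872 = 0.275235
  M+8: 0.70756697×0.058564 = 0.041438
Scale to base peak (0.506050) = 100: 2.9 : 32.2 : 100.0 : 54.4 : 8.2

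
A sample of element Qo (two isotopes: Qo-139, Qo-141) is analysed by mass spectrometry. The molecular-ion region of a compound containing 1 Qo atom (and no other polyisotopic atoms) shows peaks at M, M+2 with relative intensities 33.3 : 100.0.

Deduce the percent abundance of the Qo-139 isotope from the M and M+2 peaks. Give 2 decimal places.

Let p = fractional abundance of Qo-139. I(M+2)/I(M) = [C(1,1)·p^0·(1−p)] / p^1 = 1·(1−p)/p = 100.0/33.3 = 3.0030
(1−p)/p = 3.0030/1 = 3.0030  ⇒  p = 1/(1 + 3.0030) = 0.2498
Qo-139: 24.98%, Qo-141: 75.02%.

24.98%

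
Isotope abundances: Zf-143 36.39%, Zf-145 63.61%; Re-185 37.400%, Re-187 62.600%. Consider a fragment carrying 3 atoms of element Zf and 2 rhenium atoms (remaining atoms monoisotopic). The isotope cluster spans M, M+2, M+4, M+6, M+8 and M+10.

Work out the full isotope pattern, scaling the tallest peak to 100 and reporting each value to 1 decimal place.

Element Zf pattern (n=3): 0.04818881 : 0.25270321 : 0.44172716 : 0.25738082
Rhenium pattern (n=2): 0.139876 : 0.468248 : 0.391876
Convolve the two distributions (both contribute in 2-u steps):
  M: 0.04818881×0.139876 = 0.006740
  M+2: 0.04818881×0.468248 + 0.25270321×0.139876 = 0.057911
  M+4: 0.04818881×0.391876 + 0.25270321×0.468248 + 0.44172716×0.139876 = 0.198999
  M+6: 0.25270321×0.391876 + 0.44172716×0.468248 + 0.25738082×0.139876 = 0.341868
  M+8: 0.44172716×0.391876 + 0.25738082×0.468248 = 0.293620
  M+10: 0.25738082×0.391876 = 0.100861
Scale to base peak (0.341868) = 100: 2.0 : 16.9 : 58.2 : 100.0 : 85.9 : 29.5

2.0 : 16.9 : 58.2 : 100.0 : 85.9 : 29.5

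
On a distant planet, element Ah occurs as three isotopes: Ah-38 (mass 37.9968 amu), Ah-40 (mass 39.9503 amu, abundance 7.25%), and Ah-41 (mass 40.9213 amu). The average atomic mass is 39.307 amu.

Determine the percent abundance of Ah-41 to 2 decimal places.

Let x and y be the fractions of Ah-38 and Ah-41. Then x + y = 1 − 0.0725 = 0.9275 and 37.9968x + 40.9213y = 39.307 − 0.0725×39.9503 = 36.41060325.
Substituting: 37.9968x + 40.9213(0.9275 − x) = 36.41060325
(37.9968 − 40.9213)x = -1.5439025  ⇒  x = 0.52792, y = 0.39958
Ah-38: 52.79%, Ah-41: 39.96%.

39.96%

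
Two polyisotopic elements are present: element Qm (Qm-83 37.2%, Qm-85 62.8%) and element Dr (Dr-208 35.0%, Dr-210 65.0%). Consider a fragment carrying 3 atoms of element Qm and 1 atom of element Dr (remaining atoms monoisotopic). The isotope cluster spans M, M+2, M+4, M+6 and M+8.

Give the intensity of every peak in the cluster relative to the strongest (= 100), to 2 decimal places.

4.83 : 33.46 : 86.79 : 100.00 : 43.19

Element Qm pattern (n=3): 0.05147885 : 0.26071546 : 0.44013254 : 0.24767315
Element Dr pattern (n=1): 0.3500 : 0.6500
Convolve the two distributions (both contribute in 2-u steps):
  M: 0.05147885×0.3500 = 0.018018
  M+2: 0.05147885×0.6500 + 0.26071546×0.3500 = 0.124712
  M+4: 0.26071546×0.6500 + 0.44013254×0.3500 = 0.323511
  M+6: 0.44013254×0.6500 + 0.24767315×0.3500 = 0.372772
  M+8: 0.24767315×0.6500 = 0.160988
Scale to base peak (0.372772) = 100: 4.83 : 33.46 : 86.79 : 100.00 : 43.19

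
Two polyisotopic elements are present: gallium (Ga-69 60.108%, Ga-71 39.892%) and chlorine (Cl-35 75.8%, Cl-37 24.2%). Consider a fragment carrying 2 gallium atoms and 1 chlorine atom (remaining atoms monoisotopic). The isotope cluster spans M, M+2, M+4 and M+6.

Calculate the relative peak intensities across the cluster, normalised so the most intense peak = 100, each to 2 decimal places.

Gallium pattern (n=2): 0.36129717 : 0.47956567 : 0.15913717
Chlorine pattern (n=1): 0.7580 : 0.2420
Convolve the two distributions (both contribute in 2-u steps):
  M: 0.36129717×0.7580 = 0.273863
  M+2: 0.36129717×0.2420 + 0.47956567×0.7580 = 0.450945
  M+4: 0.47956567×0.2420 + 0.15913717×0.7580 = 0.236681
  M+6: 0.15913717×0.2420 = 0.038511
Scale to base peak (0.450945) = 100: 60.73 : 100.00 : 52.49 : 8.54

60.73 : 100.00 : 52.49 : 8.54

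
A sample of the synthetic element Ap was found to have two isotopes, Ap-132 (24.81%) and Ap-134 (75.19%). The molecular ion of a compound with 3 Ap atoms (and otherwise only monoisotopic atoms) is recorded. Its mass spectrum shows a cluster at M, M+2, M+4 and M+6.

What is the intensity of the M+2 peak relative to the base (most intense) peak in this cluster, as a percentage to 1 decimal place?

32.7%

Term probabilities: M 0.0153, M+2 0.1388, M+4 0.4208, M+6 0.4251. Base peak = M+6.
P(M+6) = C(3,3) × 0.2481^0 × 0.7519^3 = 1 × 1.0000 × 0.42508938 = 0.425089 (base)
P(M+2) = C(3,1) × 0.2481^2 × 0.7519^1 = 3 × 0.06155361 × 0.7519 = 0.138846
Relative intensity = 0.138846 / 0.425089 × 100 = 32.7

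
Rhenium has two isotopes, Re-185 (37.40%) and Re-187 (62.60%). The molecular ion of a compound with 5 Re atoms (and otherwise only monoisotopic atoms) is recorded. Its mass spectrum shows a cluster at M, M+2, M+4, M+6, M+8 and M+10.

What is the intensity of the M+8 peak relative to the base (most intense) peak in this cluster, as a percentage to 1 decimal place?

(0.3740 + 0.6260)^5 gives M 0.0073, M+2 0.0612, M+4 0.2050, M+6 0.3431, M+8 0.2872, M+10 0.0961; the largest is M+6.
P(M+6) = C(5,3) × 0.3740^2 × 0.6260^3 = 10 × 0.139876 × 0.24531438 = 0.343136 (base)
P(M+8) = C(5,4) × 0.3740^1 × 0.6260^4 = 5 × 0.3740 × 0.1535668 = 0.287170
Relative intensity = 0.287170 / 0.343136 × 100 = 83.7

83.7%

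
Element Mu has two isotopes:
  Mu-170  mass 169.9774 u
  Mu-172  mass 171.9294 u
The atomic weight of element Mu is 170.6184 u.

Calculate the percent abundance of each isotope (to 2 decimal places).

Mu-170: 67.16%, Mu-172: 32.84%

With x = fraction of Mu-170 (so Mu-172 is 1 − x):
169.9774·x + 171.9294·(1 − x) = 170.6184
(169.9774 − 171.9294)·x = 170.6184 − 171.9294
x = -1.3110 / -1.9520 = 0.67162 → 67.16% Mu-170, 32.84% Mu-172.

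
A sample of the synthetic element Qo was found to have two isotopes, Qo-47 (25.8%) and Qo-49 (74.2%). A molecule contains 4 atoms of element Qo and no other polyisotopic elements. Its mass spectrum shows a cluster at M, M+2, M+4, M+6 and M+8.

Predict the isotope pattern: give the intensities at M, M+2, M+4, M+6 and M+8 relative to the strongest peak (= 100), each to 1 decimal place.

1.1 : 12.1 : 52.2 : 100.0 : 71.9

Expanding (0.258 + 0.742)^4:
P(M) = 0.258^4 = 0.004431
P(M+2) = 4 × 0.258^3 × 0.742^1 = 0.050971
P(M+4) = 6 × 0.258^2 × 0.742^2 = 0.219886
P(M+6) = 4 × 0.258^1 × 0.742^3 = 0.421591
P(M+8) = 0.742^4 = 0.303121
The M+6 peak is largest (0.421591); scaling to 100 gives 1.1 : 12.1 : 52.2 : 100.0 : 71.9.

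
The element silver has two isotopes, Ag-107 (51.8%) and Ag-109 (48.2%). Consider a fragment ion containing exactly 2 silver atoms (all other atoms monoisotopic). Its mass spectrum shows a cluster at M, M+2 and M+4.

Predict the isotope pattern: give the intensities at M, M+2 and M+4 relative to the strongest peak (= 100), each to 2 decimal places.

53.73 : 100.00 : 46.53

Expanding (0.518 + 0.482)^2:
P(M) = 0.518^2 = 0.268324
P(M+2) = 2 × 0.518^1 × 0.482^1 = 0.499352
P(M+4) = 0.482^2 = 0.232324
The M+2 peak is largest (0.499352); scaling to 100 gives 53.73 : 100.00 : 46.53.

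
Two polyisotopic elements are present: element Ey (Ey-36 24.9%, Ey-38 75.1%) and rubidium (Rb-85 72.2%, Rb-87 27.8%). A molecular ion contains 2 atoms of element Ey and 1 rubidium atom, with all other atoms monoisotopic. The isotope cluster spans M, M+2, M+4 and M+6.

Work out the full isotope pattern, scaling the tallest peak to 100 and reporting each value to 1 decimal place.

8.8 : 56.2 : 100.0 : 30.7

Element Ey pattern (n=2): 0.062001 : 0.373998 : 0.564001
Rubidium pattern (n=1): 0.7220 : 0.2780
Convolve the two distributions (both contribute in 2-u steps):
  M: 0.062001×0.7220 = 0.044765
  M+2: 0.062001×0.2780 + 0.373998×0.7220 = 0.287263
  M+4: 0.373998×0.2780 + 0.564001×0.7220 = 0.511180
  M+6: 0.564001×0.2780 = 0.156792
Scale to base peak (0.511180) = 100: 8.8 : 56.2 : 100.0 : 30.7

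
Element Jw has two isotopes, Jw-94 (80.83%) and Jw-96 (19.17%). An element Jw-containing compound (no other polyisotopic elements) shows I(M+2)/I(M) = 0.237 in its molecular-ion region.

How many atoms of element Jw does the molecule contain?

The M+2/M ratio from n Jw atoms is n · q/p = n · 0.1917/0.8083.
n = 0.237 × 0.8083/0.1917 = 1.00 ≈ 1

1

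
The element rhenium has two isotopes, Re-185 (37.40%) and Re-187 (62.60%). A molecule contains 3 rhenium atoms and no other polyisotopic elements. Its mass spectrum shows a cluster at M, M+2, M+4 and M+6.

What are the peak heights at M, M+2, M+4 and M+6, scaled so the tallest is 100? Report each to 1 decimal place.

11.9 : 59.7 : 100.0 : 55.8

The 3 Re atoms are independent, so intensities follow the terms of (0.3740 + 0.6260)^3.
P(M) = 0.3740^3 = 0.052314
P(M+2) = 3 × 0.3740^2 × 0.6260^1 = 0.262687
P(M+4) = 3 × 0.3740^1 × 0.6260^2 = 0.439685
P(M+6) = 0.6260^3 = 0.245314
The M+4 peak is largest (0.439685); scaling to 100 gives 11.9 : 59.7 : 100.0 : 55.8.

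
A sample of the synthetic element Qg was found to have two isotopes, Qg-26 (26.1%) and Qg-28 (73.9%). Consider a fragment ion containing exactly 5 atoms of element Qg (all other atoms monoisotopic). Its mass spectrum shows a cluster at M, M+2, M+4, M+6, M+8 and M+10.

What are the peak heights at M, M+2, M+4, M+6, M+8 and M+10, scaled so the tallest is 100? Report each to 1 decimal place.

The 5 Qg atoms are independent, so intensities follow the terms of (0.261 + 0.739)^5.
P(M) = 0.261^5 = 0.001211
P(M+2) = 5 × 0.261^4 × 0.739^1 = 0.017147
P(M+4) = 10 × 0.261^3 × 0.739^2 = 0.097098
P(M+6) = 10 × 0.261^2 × 0.739^3 = 0.274925
P(M+8) = 5 × 0.261^1 × 0.739^4 = 0.389214
P(M+10) = 0.739^5 = 0.220405
The M+8 peak is largest (0.389214); scaling to 100 gives 0.3 : 4.4 : 24.9 : 70.6 : 100.0 : 56.6.

0.3 : 4.4 : 24.9 : 70.6 : 100.0 : 56.6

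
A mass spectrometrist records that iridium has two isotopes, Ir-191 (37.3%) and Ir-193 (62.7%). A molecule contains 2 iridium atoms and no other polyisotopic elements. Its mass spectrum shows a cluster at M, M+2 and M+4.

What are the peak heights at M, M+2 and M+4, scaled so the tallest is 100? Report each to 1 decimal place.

Each Ir atom is independently Ir-191 (p = 0.373) or Ir-193 (q = 0.627); the cluster is the binomial expansion (p + q)^2.
P(M) = 0.373^2 = 0.139129
P(M+2) = 2 × 0.373^1 × 0.627^1 = 0.467742
P(M+4) = 0.627^2 = 0.393129
The M+2 peak is largest (0.467742); scaling to 100 gives 29.7 : 100.0 : 84.0.

29.7 : 100.0 : 84.0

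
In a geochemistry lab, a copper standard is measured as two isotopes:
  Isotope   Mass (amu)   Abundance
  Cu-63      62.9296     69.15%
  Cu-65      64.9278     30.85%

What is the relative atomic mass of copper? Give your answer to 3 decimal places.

Weight each isotope mass by its fractional abundance: 0.6915 × 62.9296 + 0.3085 × 64.9278
= 43.51582 + 20.03023 = 63.54605 amu

63.546 amu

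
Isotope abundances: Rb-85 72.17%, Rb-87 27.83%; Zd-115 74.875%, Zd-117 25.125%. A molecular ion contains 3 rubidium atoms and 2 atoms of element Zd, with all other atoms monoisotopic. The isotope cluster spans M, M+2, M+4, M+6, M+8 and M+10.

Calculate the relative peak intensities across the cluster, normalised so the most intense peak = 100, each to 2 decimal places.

54.71 : 100.00 : 73.04 : 26.64 : 4.85 : 0.35

Rubidium pattern (n=3): 0.37589809 : 0.43485841 : 0.16768892 : 0.02155458
Element Zd pattern (n=2): 0.56062656 : 0.37624687 : 0.06312656
Convolve the two distributions (both contribute in 2-u steps):
  M: 0.37589809×0.56062656 = 0.210738
  M+2: 0.37589809×0.37624687 + 0.43485841×0.56062656 = 0.385224
  M+4: 0.37589809×0.06312656 + 0.43485841×0.37624687 + 0.16768892×0.56062656 = 0.281354
  M+6: 0.43485841×0.06312656 + 0.16768892×0.37624687 + 0.02155458×0.56062656 = 0.102628
  M+8: 0.16768892×0.06312656 + 0.02155458×0.37624687 = 0.018695
  M+10: 0.02155458×0.06312656 = 0.001361
Scale to base peak (0.385224) = 100: 54.71 : 100.00 : 73.04 : 26.64 : 4.85 : 0.35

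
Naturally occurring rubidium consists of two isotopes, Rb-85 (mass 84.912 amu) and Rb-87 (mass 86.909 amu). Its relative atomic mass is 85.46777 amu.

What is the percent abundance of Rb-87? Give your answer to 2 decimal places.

27.83%

Let x be the fractional abundance of Rb-85; then Rb-87 has abundance 1 − x.
84.912·x + 86.909·(1 − x) = 85.46777
(84.912 − 86.909)·x = 85.46777 − 86.909
x = -1.44123 / -1.997 = 0.72170 → 72.17% Rb-85, 27.83% Rb-87.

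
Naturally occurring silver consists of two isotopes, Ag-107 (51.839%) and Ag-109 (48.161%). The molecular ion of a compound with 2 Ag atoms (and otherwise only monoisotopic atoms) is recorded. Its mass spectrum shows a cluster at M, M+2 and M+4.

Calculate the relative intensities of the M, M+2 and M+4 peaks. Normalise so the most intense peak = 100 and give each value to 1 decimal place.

53.8 : 100.0 : 46.5

Each Ag atom is independently Ag-107 (p = 0.51839) or Ag-109 (q = 0.48161); the cluster is the binomial expansion (p + q)^2.
P(M) = 0.51839^2 = 0.268728
P(M+2) = 2 × 0.51839^1 × 0.48161^1 = 0.499324
P(M+4) = 0.48161^2 = 0.231948
The M+2 peak is largest (0.499324); scaling to 100 gives 53.8 : 100.0 : 46.5.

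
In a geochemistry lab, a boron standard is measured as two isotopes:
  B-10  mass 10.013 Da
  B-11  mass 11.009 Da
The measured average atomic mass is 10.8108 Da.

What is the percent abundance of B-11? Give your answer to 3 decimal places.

Let x be the fractional abundance of B-10; then B-11 has abundance 1 − x.
10.013·x + 11.009·(1 − x) = 10.8108
(10.013 − 11.009)·x = 10.8108 − 11.009
x = -0.1982 / -0.996 = 0.19900 → 19.900% B-10, 80.100% B-11.

80.100%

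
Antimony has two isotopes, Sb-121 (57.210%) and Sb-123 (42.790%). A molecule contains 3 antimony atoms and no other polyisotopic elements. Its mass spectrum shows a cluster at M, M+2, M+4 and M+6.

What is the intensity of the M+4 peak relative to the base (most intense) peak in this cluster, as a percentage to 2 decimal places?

74.79%

Binomial terms of (0.57210 + 0.42790)^3: M 0.1872, M+2 0.4202, M+4 0.3143, M+6 0.0783 → M+2 is the base peak.
P(M+2) = C(3,1) × 0.57210^2 × 0.42790^1 = 3 × 0.32729841 × 0.4279 = 0.420153 (base)
P(M+4) = C(3,2) × 0.57210^1 × 0.42790^2 = 3 × 0.5721 × 0.18309841 = 0.314252
Relative intensity = 0.314252 / 0.420153 × 100 = 74.79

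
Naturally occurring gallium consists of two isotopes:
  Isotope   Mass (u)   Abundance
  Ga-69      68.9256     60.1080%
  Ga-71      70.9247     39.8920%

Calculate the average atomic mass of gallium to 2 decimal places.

69.72 u

Weight each isotope mass by its fractional abundance: 0.601080 × 68.9256 + 0.398920 × 70.9247
= 41.42980 + 28.29328 = 69.72308 u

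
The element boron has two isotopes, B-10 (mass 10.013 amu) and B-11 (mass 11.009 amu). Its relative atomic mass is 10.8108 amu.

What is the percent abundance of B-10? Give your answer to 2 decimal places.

19.90%

Writing the weighted mean with unknown fraction x of B-10:
10.013·x + 11.009·(1 − x) = 10.8108
(10.013 − 11.009)·x = 10.8108 − 11.009
x = -0.1982 / -0.996 = 0.19900 → 19.90% B-10, 80.10% B-11.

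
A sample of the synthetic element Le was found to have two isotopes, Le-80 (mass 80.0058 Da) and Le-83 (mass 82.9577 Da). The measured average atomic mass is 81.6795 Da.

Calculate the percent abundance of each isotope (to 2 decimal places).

Le-80: 43.30%, Le-83: 56.70%

Let x be the fractional abundance of Le-80; then Le-83 has abundance 1 − x.
80.0058·x + 82.9577·(1 − x) = 81.6795
(80.0058 − 82.9577)·x = 81.6795 − 82.9577
x = -1.2782 / -2.9519 = 0.43301 → 43.30% Le-80, 56.70% Le-83.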